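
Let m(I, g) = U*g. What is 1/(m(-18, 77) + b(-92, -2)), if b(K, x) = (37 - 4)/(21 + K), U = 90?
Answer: 71/491997 ≈ 0.00014431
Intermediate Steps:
b(K, x) = 33/(21 + K)
m(I, g) = 90*g
1/(m(-18, 77) + b(-92, -2)) = 1/(90*77 + 33/(21 - 92)) = 1/(6930 + 33/(-71)) = 1/(6930 + 33*(-1/71)) = 1/(6930 - 33/71) = 1/(491997/71) = 71/491997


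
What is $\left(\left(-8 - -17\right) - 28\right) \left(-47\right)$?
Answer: $893$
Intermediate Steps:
$\left(\left(-8 - -17\right) - 28\right) \left(-47\right) = \left(\left(-8 + 17\right) - 28\right) \left(-47\right) = \left(9 - 28\right) \left(-47\right) = \left(-19\right) \left(-47\right) = 893$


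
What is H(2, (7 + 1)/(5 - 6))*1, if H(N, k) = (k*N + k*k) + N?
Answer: 50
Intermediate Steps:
H(N, k) = N + k² + N*k (H(N, k) = (N*k + k²) + N = (k² + N*k) + N = N + k² + N*k)
H(2, (7 + 1)/(5 - 6))*1 = (2 + ((7 + 1)/(5 - 6))² + 2*((7 + 1)/(5 - 6)))*1 = (2 + (8/(-1))² + 2*(8/(-1)))*1 = (2 + (8*(-1))² + 2*(8*(-1)))*1 = (2 + (-8)² + 2*(-8))*1 = (2 + 64 - 16)*1 = 50*1 = 50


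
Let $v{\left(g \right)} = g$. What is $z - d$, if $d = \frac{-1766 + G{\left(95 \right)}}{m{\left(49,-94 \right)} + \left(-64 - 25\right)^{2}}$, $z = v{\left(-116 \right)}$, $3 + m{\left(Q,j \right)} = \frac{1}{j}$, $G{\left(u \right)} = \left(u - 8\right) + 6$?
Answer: $- \frac{86180494}{744291} \approx -115.79$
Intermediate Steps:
$G{\left(u \right)} = -2 + u$ ($G{\left(u \right)} = \left(-8 + u\right) + 6 = -2 + u$)
$m{\left(Q,j \right)} = -3 + \frac{1}{j}$
$z = -116$
$d = - \frac{157262}{744291}$ ($d = \frac{-1766 + \left(-2 + 95\right)}{\left(-3 + \frac{1}{-94}\right) + \left(-64 - 25\right)^{2}} = \frac{-1766 + 93}{\left(-3 - \frac{1}{94}\right) + \left(-89\right)^{2}} = - \frac{1673}{- \frac{283}{94} + 7921} = - \frac{1673}{\frac{744291}{94}} = \left(-1673\right) \frac{94}{744291} = - \frac{157262}{744291} \approx -0.21129$)
$z - d = -116 - - \frac{157262}{744291} = -116 + \frac{157262}{744291} = - \frac{86180494}{744291}$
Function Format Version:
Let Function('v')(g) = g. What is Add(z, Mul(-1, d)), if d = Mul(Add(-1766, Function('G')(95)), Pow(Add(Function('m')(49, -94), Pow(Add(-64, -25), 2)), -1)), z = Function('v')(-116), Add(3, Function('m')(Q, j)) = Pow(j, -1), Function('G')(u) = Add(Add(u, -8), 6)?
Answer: Rational(-86180494, 744291) ≈ -115.79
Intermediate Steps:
Function('G')(u) = Add(-2, u) (Function('G')(u) = Add(Add(-8, u), 6) = Add(-2, u))
Function('m')(Q, j) = Add(-3, Pow(j, -1))
z = -116
d = Rational(-157262, 744291) (d = Mul(Add(-1766, Add(-2, 95)), Pow(Add(Add(-3, Pow(-94, -1)), Pow(Add(-64, -25), 2)), -1)) = Mul(Add(-1766, 93), Pow(Add(Add(-3, Rational(-1, 94)), Pow(-89, 2)), -1)) = Mul(-1673, Pow(Add(Rational(-283, 94), 7921), -1)) = Mul(-1673, Pow(Rational(744291, 94), -1)) = Mul(-1673, Rational(94, 744291)) = Rational(-157262, 744291) ≈ -0.21129)
Add(z, Mul(-1, d)) = Add(-116, Mul(-1, Rational(-157262, 744291))) = Add(-116, Rational(157262, 744291)) = Rational(-86180494, 744291)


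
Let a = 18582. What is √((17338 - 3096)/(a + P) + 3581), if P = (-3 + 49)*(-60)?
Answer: 2*√6226926537/2637 ≈ 59.849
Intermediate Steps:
P = -2760 (P = 46*(-60) = -2760)
√((17338 - 3096)/(a + P) + 3581) = √((17338 - 3096)/(18582 - 2760) + 3581) = √(14242/15822 + 3581) = √(14242*(1/15822) + 3581) = √(7121/7911 + 3581) = √(28336412/7911) = 2*√6226926537/2637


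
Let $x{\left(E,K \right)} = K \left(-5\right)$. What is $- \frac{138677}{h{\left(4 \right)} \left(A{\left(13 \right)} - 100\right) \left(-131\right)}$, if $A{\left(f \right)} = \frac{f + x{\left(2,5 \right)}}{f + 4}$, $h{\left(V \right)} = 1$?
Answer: $- \frac{2357509}{224272} \approx -10.512$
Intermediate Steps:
$x{\left(E,K \right)} = - 5 K$
$A{\left(f \right)} = \frac{-25 + f}{4 + f}$ ($A{\left(f \right)} = \frac{f - 25}{f + 4} = \frac{f - 25}{4 + f} = \frac{-25 + f}{4 + f}$)
$- \frac{138677}{h{\left(4 \right)} \left(A{\left(13 \right)} - 100\right) \left(-131\right)} = - \frac{138677}{1 \left(\frac{-25 + 13}{4 + 13} - 100\right) \left(-131\right)} = - \frac{138677}{1 \left(\frac{1}{17} \left(-12\right) - 100\right) \left(-131\right)} = - \frac{138677}{1 \left(- \frac{12}{17} - 100\right) \left(-131\right)} = - \frac{138677}{1 \left(\left(- \frac{1712}{17}\right) \left(-131\right)\right)} = - \frac{138677}{1 \cdot \frac{224272}{17}} = - \frac{138677}{\frac{224272}{17}} = \left(-138677\right) \frac{17}{224272} = - \frac{2357509}{224272}$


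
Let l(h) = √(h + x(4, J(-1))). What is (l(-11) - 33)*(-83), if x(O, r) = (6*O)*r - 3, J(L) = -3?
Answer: 2739 - 83*I*√86 ≈ 2739.0 - 769.71*I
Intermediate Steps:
x(O, r) = -3 + 6*O*r (x(O, r) = 6*O*r - 3 = -3 + 6*O*r)
l(h) = √(-75 + h) (l(h) = √(h + (-3 + 6*4*(-3))) = √(h + (-3 - 72)) = √(h - 75) = √(-75 + h))
(l(-11) - 33)*(-83) = (√(-75 - 11) - 33)*(-83) = (√(-86) - 33)*(-83) = (I*√86 - 33)*(-83) = (-33 + I*√86)*(-83) = 2739 - 83*I*√86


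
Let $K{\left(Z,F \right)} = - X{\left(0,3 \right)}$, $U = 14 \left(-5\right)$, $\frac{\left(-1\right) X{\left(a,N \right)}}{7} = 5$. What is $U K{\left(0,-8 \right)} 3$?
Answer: $-7350$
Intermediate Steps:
$X{\left(a,N \right)} = -35$ ($X{\left(a,N \right)} = \left(-7\right) 5 = -35$)
$U = -70$
$K{\left(Z,F \right)} = 35$ ($K{\left(Z,F \right)} = \left(-1\right) \left(-35\right) = 35$)
$U K{\left(0,-8 \right)} 3 = \left(-70\right) 35 \cdot 3 = \left(-2450\right) 3 = -7350$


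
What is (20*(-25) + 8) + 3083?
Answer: 2591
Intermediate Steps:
(20*(-25) + 8) + 3083 = (-500 + 8) + 3083 = -492 + 3083 = 2591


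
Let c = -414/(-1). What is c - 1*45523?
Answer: -45109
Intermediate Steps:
c = 414 (c = -1*(-414) = 414)
c - 1*45523 = 414 - 1*45523 = 414 - 45523 = -45109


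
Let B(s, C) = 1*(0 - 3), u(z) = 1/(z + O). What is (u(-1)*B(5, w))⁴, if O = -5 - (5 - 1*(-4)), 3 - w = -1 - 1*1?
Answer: 1/625 ≈ 0.0016000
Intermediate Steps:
w = 5 (w = 3 - (-1 - 1*1) = 3 - (-1 - 1) = 3 - 1*(-2) = 3 + 2 = 5)
O = -14 (O = -5 - (5 + 4) = -5 - 1*9 = -5 - 9 = -14)
u(z) = 1/(-14 + z) (u(z) = 1/(z - 14) = 1/(-14 + z))
B(s, C) = -3 (B(s, C) = 1*(-3) = -3)
(u(-1)*B(5, w))⁴ = (-3/(-14 - 1))⁴ = (-3/(-15))⁴ = (-1/15*(-3))⁴ = (⅕)⁴ = 1/625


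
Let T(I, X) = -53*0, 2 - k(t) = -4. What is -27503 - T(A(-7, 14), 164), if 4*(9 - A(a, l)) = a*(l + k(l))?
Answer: -27503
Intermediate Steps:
k(t) = 6 (k(t) = 2 - 1*(-4) = 2 + 4 = 6)
A(a, l) = 9 - a*(6 + l)/4 (A(a, l) = 9 - a*(l + 6)/4 = 9 - a*(6 + l)/4)
T(I, X) = 0
-27503 - T(A(-7, 14), 164) = -27503 - 1*0 = -27503 + 0 = -27503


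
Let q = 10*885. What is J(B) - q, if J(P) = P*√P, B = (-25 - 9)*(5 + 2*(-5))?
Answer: -8850 + 170*√170 ≈ -6633.5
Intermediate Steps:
B = 170 (B = -34*(5 - 10) = -34*(-5) = 170)
q = 8850
J(P) = P^(3/2)
J(B) - q = 170^(3/2) - 1*8850 = 170*√170 - 8850 = -8850 + 170*√170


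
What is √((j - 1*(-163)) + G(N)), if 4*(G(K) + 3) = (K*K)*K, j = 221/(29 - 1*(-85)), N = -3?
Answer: √2016831/114 ≈ 12.457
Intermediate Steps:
j = 221/114 (j = 221/(29 + 85) = 221/114 ≈ 1.9386)
G(K) = -3 + K³/4 (G(K) = -3 + ((K*K)*K)/4 = -3 + (K²*K)/4 = -3 + K³/4)
√((j - 1*(-163)) + G(N)) = √((221/114 - 1*(-163)) + (-3 + (¼)*(-3)³)) = √((221/114 + 163) + (-3 + (¼)*(-27))) = √(18803/114 + (-3 - 27/4)) = √(18803/114 - 39/4) = √(35383/228) = √2016831/114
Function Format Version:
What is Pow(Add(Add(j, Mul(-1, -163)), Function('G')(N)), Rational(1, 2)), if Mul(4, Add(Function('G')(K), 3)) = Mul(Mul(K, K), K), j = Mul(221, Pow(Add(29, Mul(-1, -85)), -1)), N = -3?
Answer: Mul(Rational(1, 114), Pow(2016831, Rational(1, 2))) ≈ 12.457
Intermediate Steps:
j = Rational(221, 114) (j = Mul(221, Pow(Add(29, 85), -1)) = Mul(221, Pow(114, -1)) = Mul(221, Rational(1, 114)) = Rational(221, 114) ≈ 1.9386)
Function('G')(K) = Add(-3, Mul(Rational(1, 4), Pow(K, 3))) (Function('G')(K) = Add(-3, Mul(Rational(1, 4), Mul(Mul(K, K), K))) = Add(-3, Mul(Rational(1, 4), Mul(Pow(K, 2), K))) = Add(-3, Mul(Rational(1, 4), Pow(K, 3))))
Pow(Add(Add(j, Mul(-1, -163)), Function('G')(N)), Rational(1, 2)) = Pow(Add(Add(Rational(221, 114), Mul(-1, -163)), Add(-3, Mul(Rational(1, 4), Pow(-3, 3)))), Rational(1, 2)) = Pow(Add(Add(Rational(221, 114), 163), Add(-3, Mul(Rational(1, 4), -27))), Rational(1, 2)) = Pow(Add(Rational(18803, 114), Add(-3, Rational(-27, 4))), Rational(1, 2)) = Pow(Add(Rational(18803, 114), Rational(-39, 4)), Rational(1, 2)) = Pow(Rational(35383, 228), Rational(1, 2)) = Mul(Rational(1, 114), Pow(2016831, Rational(1, 2)))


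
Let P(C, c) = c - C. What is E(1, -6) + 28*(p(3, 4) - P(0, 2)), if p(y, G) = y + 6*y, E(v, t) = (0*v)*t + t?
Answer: 526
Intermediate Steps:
E(v, t) = t (E(v, t) = 0*t + t = 0 + t = t)
p(y, G) = 7*y
E(1, -6) + 28*(p(3, 4) - P(0, 2)) = -6 + 28*(7*3 - (2 - 1*0)) = -6 + 28*(21 - (2 + 0)) = -6 + 28*(21 - 1*2) = -6 + 28*(21 - 2) = -6 + 28*19 = -6 + 532 = 526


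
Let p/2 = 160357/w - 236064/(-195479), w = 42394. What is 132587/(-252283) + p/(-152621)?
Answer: -83857861349516866278/159542645816452222709 ≈ -0.52561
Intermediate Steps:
p = 41354123219/4143568363 (p = 2*(160357/42394 - 236064/(-195479)) = 2*(160357*(1/42394) - 236064*(-1/195479)) = 2*(160357/42394 + 236064/195479) = 2*(41354123219/8287136726) = 41354123219/4143568363 ≈ 9.9803)
132587/(-252283) + p/(-152621) = 132587/(-252283) + (41354123219/4143568363)/(-152621) = 132587*(-1/252283) + (41354123219/4143568363)*(-1/152621) = -132587/252283 - 41354123219/632395547129423 = -83857861349516866278/159542645816452222709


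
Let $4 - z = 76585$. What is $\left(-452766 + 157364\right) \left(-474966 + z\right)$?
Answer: $162928086894$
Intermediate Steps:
$z = -76581$ ($z = 4 - 76585 = -76581$)
$\left(-452766 + 157364\right) \left(-474966 + z\right) = \left(-452766 + 157364\right) \left(-474966 - 76581\right) = \left(-295402\right) \left(-551547\right) = 162928086894$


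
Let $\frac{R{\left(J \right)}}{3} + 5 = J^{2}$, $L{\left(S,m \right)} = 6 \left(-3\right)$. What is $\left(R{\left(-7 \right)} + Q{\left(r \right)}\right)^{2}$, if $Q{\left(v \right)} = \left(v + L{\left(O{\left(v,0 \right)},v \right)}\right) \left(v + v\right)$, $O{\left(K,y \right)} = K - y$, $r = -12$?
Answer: $725904$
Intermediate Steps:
$L{\left(S,m \right)} = -18$
$R{\left(J \right)} = -15 + 3 J^{2}$
$Q{\left(v \right)} = 2 v \left(-18 + v\right)$ ($Q{\left(v \right)} = \left(v - 18\right) \left(v + v\right) = \left(-18 + v\right) 2 v = 2 v \left(-18 + v\right)$)
$\left(R{\left(-7 \right)} + Q{\left(r \right)}\right)^{2} = \left(\left(-15 + 3 \left(-7\right)^{2}\right) + 2 \left(-12\right) \left(-18 - 12\right)\right)^{2} = \left(\left(-15 + 3 \cdot 49\right) + 2 \left(-12\right) \left(-30\right)\right)^{2} = \left(\left(-15 + 147\right) + 720\right)^{2} = \left(132 + 720\right)^{2} = 852^{2} = 725904$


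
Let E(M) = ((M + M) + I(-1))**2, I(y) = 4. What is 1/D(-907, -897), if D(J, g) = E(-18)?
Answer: 1/1024 ≈ 0.00097656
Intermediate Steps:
E(M) = (4 + 2*M)**2 (E(M) = ((M + M) + 4)**2 = (2*M + 4)**2 = (4 + 2*M)**2)
D(J, g) = 1024 (D(J, g) = 4*(2 - 18)**2 = 4*(-16)**2 = 4*256 = 1024)
1/D(-907, -897) = 1/1024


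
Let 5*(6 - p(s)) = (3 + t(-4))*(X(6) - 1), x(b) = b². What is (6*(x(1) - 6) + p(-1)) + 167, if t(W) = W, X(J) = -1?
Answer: 713/5 ≈ 142.60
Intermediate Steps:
p(s) = 28/5 (p(s) = 6 - (3 - 4)*(-1 - 1)/5 = 6 - (-1)*(-2)/5 = 6 - ⅕*2 = 6 - ⅖ = 28/5)
(6*(x(1) - 6) + p(-1)) + 167 = (6*(1² - 6) + 28/5) + 167 = (6*(1 - 6) + 28/5) + 167 = (6*(-5) + 28/5) + 167 = (-30 + 28/5) + 167 = -122/5 + 167 = 713/5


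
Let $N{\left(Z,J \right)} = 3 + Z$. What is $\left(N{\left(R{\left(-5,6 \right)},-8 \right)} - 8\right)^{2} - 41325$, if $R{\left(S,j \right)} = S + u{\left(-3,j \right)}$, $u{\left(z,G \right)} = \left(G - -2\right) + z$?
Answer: $-41300$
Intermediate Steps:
$u{\left(z,G \right)} = 2 + G + z$ ($u{\left(z,G \right)} = \left(G + 2\right) + z = \left(2 + G\right) + z = 2 + G + z$)
$R{\left(S,j \right)} = -1 + S + j$ ($R{\left(S,j \right)} = S + \left(2 + j - 3\right) = S + \left(-1 + j\right) = -1 + S + j$)
$\left(N{\left(R{\left(-5,6 \right)},-8 \right)} - 8\right)^{2} - 41325 = \left(\left(3 - 0\right) - 8\right)^{2} - 41325 = \left(\left(3 + 0\right) - 8\right)^{2} - 41325 = \left(3 - 8\right)^{2} - 41325 = \left(-5\right)^{2} - 41325 = 25 - 41325 = -41300$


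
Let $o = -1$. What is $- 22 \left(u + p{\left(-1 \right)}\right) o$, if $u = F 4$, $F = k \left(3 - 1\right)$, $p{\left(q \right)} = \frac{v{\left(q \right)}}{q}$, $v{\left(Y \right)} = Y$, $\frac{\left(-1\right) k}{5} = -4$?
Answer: $3542$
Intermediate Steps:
$k = 20$ ($k = \left(-5\right) \left(-4\right) = 20$)
$p{\left(q \right)} = 1$ ($p{\left(q \right)} = \frac{q}{q} = 1$)
$F = 40$ ($F = 20 \left(3 - 1\right) = 20 \cdot 2 = 40$)
$u = 160$ ($u = 40 \cdot 4 = 160$)
$- 22 \left(u + p{\left(-1 \right)}\right) o = - 22 \left(160 + 1\right) \left(-1\right) = - 22 \cdot 161 \left(-1\right) = \left(-22\right) \left(-161\right) = 3542$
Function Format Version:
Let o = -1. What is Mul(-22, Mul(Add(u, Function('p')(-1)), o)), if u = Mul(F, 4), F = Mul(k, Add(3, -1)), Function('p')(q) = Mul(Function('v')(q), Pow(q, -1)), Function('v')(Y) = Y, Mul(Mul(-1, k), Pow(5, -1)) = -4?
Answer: 3542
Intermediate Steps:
k = 20 (k = Mul(-5, -4) = 20)
Function('p')(q) = 1 (Function('p')(q) = Mul(q, Pow(q, -1)) = 1)
F = 40 (F = Mul(20, Add(3, -1)) = Mul(20, 2) = 40)
u = 160 (u = Mul(40, 4) = 160)
Mul(-22, Mul(Add(u, Function('p')(-1)), o)) = Mul(-22, Mul(Add(160, 1), -1)) = Mul(-22, Mul(161, -1)) = Mul(-22, -161) = 3542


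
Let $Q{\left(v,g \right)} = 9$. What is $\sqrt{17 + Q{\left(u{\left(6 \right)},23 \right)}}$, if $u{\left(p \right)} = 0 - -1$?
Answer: $\sqrt{26} \approx 5.099$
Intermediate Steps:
$u{\left(p \right)} = 1$ ($u{\left(p \right)} = 0 + 1 = 1$)
$\sqrt{17 + Q{\left(u{\left(6 \right)},23 \right)}} = \sqrt{17 + 9} = \sqrt{26}$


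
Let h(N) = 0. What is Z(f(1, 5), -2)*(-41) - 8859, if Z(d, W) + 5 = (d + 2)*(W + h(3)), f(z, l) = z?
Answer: -8408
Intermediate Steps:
Z(d, W) = -5 + W*(2 + d) (Z(d, W) = -5 + (d + 2)*(W + 0) = -5 + (2 + d)*W = -5 + W*(2 + d))
Z(f(1, 5), -2)*(-41) - 8859 = (-5 + 2*(-2) - 2*1)*(-41) - 8859 = (-5 - 4 - 2)*(-41) - 8859 = -11*(-41) - 8859 = 451 - 8859 = -8408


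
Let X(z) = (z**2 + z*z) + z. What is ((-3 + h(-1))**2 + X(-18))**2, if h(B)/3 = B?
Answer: 443556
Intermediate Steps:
X(z) = z + 2*z**2 (X(z) = (z**2 + z**2) + z = 2*z**2 + z = z + 2*z**2)
h(B) = 3*B
((-3 + h(-1))**2 + X(-18))**2 = ((-3 + 3*(-1))**2 - 18*(1 + 2*(-18)))**2 = ((-3 - 3)**2 - 18*(1 - 36))**2 = ((-6)**2 - 18*(-35))**2 = (36 + 630)**2 = 666**2 = 443556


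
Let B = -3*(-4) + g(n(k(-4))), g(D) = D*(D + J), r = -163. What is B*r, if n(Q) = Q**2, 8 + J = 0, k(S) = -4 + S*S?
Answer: -3194148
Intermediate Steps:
k(S) = -4 + S**2
J = -8 (J = -8 + 0 = -8)
g(D) = D*(-8 + D) (g(D) = D*(D - 8) = D*(-8 + D))
B = 19596 (B = -3*(-4) + (-4 + (-4)**2)**2*(-8 + (-4 + (-4)**2)**2) = 12 + (-4 + 16)**2*(-8 + (-4 + 16)**2) = 12 + 12**2*(-8 + 12**2) = 12 + 144*(-8 + 144) = 12 + 144*136 = 12 + 19584 = 19596)
B*r = 19596*(-163) = -3194148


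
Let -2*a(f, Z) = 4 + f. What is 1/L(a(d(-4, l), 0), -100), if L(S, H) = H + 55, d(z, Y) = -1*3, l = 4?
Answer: -1/45 ≈ -0.022222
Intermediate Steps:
d(z, Y) = -3
a(f, Z) = -2 - f/2 (a(f, Z) = -(4 + f)/2 = -2 - f/2)
L(S, H) = 55 + H
1/L(a(d(-4, l), 0), -100) = 1/(55 - 100) = 1/(-45) = -1/45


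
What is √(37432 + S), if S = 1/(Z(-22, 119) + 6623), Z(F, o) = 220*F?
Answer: √118999661231/1783 ≈ 193.47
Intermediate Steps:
S = 1/1783 (S = 1/(220*(-22) + 6623) = 1/(-4840 + 6623) = 1/1783 ≈ 0.00056085)
√(37432 + S) = √(37432 + 1/1783) = √(66741257/1783) = √118999661231/1783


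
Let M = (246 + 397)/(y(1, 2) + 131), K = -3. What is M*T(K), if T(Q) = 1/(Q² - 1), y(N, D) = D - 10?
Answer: 643/984 ≈ 0.65346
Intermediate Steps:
y(N, D) = -10 + D
M = 643/123 (M = (246 + 397)/((-10 + 2) + 131) = 643/(-8 + 131) = 643/123 ≈ 5.2276)
T(Q) = 1/(-1 + Q²)
M*T(K) = 643/(123*(-1 + (-3)²)) = 643/(123*(-1 + 9)) = (643/123)/8 = (643/123)*(⅛) = 643/984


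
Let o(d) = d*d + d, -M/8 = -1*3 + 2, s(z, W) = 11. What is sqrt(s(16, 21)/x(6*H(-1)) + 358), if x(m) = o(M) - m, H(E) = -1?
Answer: sqrt(2178930)/78 ≈ 18.925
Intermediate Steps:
M = 8 (M = -8*(-1*3 + 2) = -8*(-3 + 2) = -8*(-1) = 8)
o(d) = d + d**2 (o(d) = d**2 + d = d + d**2)
x(m) = 72 - m (x(m) = 8*(1 + 8) - m = 8*9 - m = 72 - m)
sqrt(s(16, 21)/x(6*H(-1)) + 358) = sqrt(11/(72 - 6*(-1)) + 358) = sqrt(11/(72 - 1*(-6)) + 358) = sqrt(11/(72 + 6) + 358) = sqrt(11/78 + 358) = sqrt(27935/78) = sqrt(2178930)/78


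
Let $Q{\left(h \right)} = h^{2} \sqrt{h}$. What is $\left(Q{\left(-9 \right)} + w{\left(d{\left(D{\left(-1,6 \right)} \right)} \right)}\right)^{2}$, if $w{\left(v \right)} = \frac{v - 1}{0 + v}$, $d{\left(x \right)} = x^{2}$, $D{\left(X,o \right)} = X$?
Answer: $-59049$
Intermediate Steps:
$Q{\left(h \right)} = h^{\frac{5}{2}}$
$w{\left(v \right)} = \frac{-1 + v}{v}$
$\left(Q{\left(-9 \right)} + w{\left(d{\left(D{\left(-1,6 \right)} \right)} \right)}\right)^{2} = \left(\left(-9\right)^{\frac{5}{2}} + \frac{-1 + \left(-1\right)^{2}}{\left(-1\right)^{2}}\right)^{2} = \left(243 i + \frac{-1 + 1}{1}\right)^{2} = \left(243 i + 1 \cdot 0\right)^{2} = \left(243 i + 0\right)^{2} = \left(243 i\right)^{2} = -59049$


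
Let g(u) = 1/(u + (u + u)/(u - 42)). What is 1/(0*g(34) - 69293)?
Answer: -1/69293 ≈ -1.4431e-5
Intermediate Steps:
g(u) = 1/(u + 2*u/(-42 + u)) (g(u) = 1/(u + (2*u)/(-42 + u)) = 1/(u + 2*u/(-42 + u)))
1/(0*g(34) - 69293) = 1/(0*((-42 + 34)/(34*(-40 + 34))) - 69293) = 1/(0*((1/34)*(-8)/(-6)) - 69293) = 1/(0*((1/34)*(-⅙)*(-8)) - 69293) = 1/(0*(2/51) - 69293) = 1/(0 - 69293) = 1/(-69293) = -1/69293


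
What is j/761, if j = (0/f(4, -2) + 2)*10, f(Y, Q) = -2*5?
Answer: 20/761 ≈ 0.026281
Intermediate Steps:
f(Y, Q) = -10
j = 20 (j = (0/(-10) + 2)*10 = (0*(-1/10) + 2)*10 = (0 + 2)*10 = 2*10 = 20)
j/761 = 20/761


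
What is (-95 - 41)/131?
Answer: -136/131 ≈ -1.0382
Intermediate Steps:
(-95 - 41)/131 = (1/131)*(-136) = -136/131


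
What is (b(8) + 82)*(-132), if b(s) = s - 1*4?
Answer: -11352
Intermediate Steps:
b(s) = -4 + s (b(s) = s - 4 = -4 + s)
(b(8) + 82)*(-132) = ((-4 + 8) + 82)*(-132) = (4 + 82)*(-132) = 86*(-132) = -11352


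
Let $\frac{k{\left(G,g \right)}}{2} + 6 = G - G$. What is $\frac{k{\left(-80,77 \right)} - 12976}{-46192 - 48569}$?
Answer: $\frac{12988}{94761} \approx 0.13706$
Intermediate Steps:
$k{\left(G,g \right)} = -12$ ($k{\left(G,g \right)} = -12 + 2 \left(G - G\right) = -12 + 2 \cdot 0 = -12 + 0 = -12$)
$\frac{k{\left(-80,77 \right)} - 12976}{-46192 - 48569} = \frac{-12 - 12976}{-46192 - 48569} = - \frac{12988}{-94761} = \left(-12988\right) \left(- \frac{1}{94761}\right) = \frac{12988}{94761}$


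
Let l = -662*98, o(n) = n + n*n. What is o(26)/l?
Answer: -351/32438 ≈ -0.010821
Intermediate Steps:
o(n) = n + n**2
l = -64876
o(26)/l = (26*(1 + 26))/(-64876) = (26*27)*(-1/64876) = 702*(-1/64876) = -351/32438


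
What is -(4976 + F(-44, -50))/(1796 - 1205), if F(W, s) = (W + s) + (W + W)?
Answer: -1598/197 ≈ -8.1117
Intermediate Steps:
F(W, s) = s + 3*W (F(W, s) = (W + s) + 2*W = s + 3*W)
-(4976 + F(-44, -50))/(1796 - 1205) = -(4976 + (-50 + 3*(-44)))/(1796 - 1205) = -(4976 + (-50 - 132))/591 = -(4976 - 182)/591 = -4794/591 = -1*1598/197 = -1598/197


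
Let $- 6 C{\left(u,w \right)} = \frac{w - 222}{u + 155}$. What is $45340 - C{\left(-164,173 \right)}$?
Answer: $\frac{2448409}{54} \approx 45341.0$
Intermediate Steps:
$C{\left(u,w \right)} = - \frac{-222 + w}{6 \left(155 + u\right)}$ ($C{\left(u,w \right)} = - \frac{\left(w - 222\right) \frac{1}{u + 155}}{6} = - \frac{\left(-222 + w\right) \frac{1}{155 + u}}{6} = - \frac{\frac{1}{155 + u} \left(-222 + w\right)}{6} = - \frac{-222 + w}{6 \left(155 + u\right)}$)
$45340 - C{\left(-164,173 \right)} = 45340 - \frac{222 - 173}{6 \left(155 - 164\right)} = 45340 - \frac{222 - 173}{6 \left(-9\right)} = 45340 - \frac{1}{6} \left(- \frac{1}{9}\right) 49 = 45340 - - \frac{49}{54} = 45340 + \frac{49}{54} = \frac{2448409}{54}$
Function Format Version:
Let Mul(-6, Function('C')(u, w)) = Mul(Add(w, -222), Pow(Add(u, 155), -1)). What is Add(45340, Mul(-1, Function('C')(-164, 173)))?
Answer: Rational(2448409, 54) ≈ 45341.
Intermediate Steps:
Function('C')(u, w) = Mul(Rational(-1, 6), Pow(Add(155, u), -1), Add(-222, w)) (Function('C')(u, w) = Mul(Rational(-1, 6), Mul(Add(w, -222), Pow(Add(u, 155), -1))) = Mul(Rational(-1, 6), Mul(Add(-222, w), Pow(Add(155, u), -1))) = Mul(Rational(-1, 6), Mul(Pow(Add(155, u), -1), Add(-222, w))) = Mul(Rational(-1, 6), Pow(Add(155, u), -1), Add(-222, w)))
Add(45340, Mul(-1, Function('C')(-164, 173))) = Add(45340, Mul(-1, Mul(Rational(1, 6), Pow(Add(155, -164), -1), Add(222, Mul(-1, 173))))) = Add(45340, Mul(-1, Mul(Rational(1, 6), Pow(-9, -1), Add(222, -173)))) = Add(45340, Mul(-1, Mul(Rational(1, 6), Rational(-1, 9), 49))) = Add(45340, Mul(-1, Rational(-49, 54))) = Add(45340, Rational(49, 54)) = Rational(2448409, 54)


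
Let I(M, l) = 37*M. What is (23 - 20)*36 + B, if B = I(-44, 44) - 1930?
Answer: -3450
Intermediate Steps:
B = -3558 (B = 37*(-44) - 1930 = -1628 - 1930 = -3558)
(23 - 20)*36 + B = (23 - 20)*36 - 3558 = 3*36 - 3558 = 108 - 3558 = -3450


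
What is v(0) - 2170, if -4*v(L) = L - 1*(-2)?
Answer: -4341/2 ≈ -2170.5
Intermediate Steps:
v(L) = -½ - L/4 (v(L) = -(L - 1*(-2))/4 = -(L + 2)/4 = -(2 + L)/4 = -½ - L/4)
v(0) - 2170 = (-½ - ¼*0) - 2170 = (-½ + 0) - 2170 = -½ - 2170 = -4341/2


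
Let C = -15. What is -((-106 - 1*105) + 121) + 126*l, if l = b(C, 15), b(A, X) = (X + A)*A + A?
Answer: -1800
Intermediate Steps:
b(A, X) = A + A*(A + X) (b(A, X) = (A + X)*A + A = A*(A + X) + A = A + A*(A + X))
l = -15 (l = -15*(1 - 15 + 15) = -15*1 = -15)
-((-106 - 1*105) + 121) + 126*l = -((-106 - 1*105) + 121) + 126*(-15) = -((-106 - 105) + 121) - 1890 = -(-211 + 121) - 1890 = -1*(-90) - 1890 = 90 - 1890 = -1800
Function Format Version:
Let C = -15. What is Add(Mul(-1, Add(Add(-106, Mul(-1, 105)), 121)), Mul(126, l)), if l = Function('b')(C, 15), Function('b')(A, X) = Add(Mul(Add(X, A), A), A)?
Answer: -1800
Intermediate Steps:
Function('b')(A, X) = Add(A, Mul(A, Add(A, X))) (Function('b')(A, X) = Add(Mul(Add(A, X), A), A) = Add(Mul(A, Add(A, X)), A) = Add(A, Mul(A, Add(A, X))))
l = -15 (l = Mul(-15, Add(1, -15, 15)) = Mul(-15, 1) = -15)
Add(Mul(-1, Add(Add(-106, Mul(-1, 105)), 121)), Mul(126, l)) = Add(Mul(-1, Add(Add(-106, Mul(-1, 105)), 121)), Mul(126, -15)) = Add(Mul(-1, Add(Add(-106, -105), 121)), -1890) = Add(Mul(-1, Add(-211, 121)), -1890) = Add(Mul(-1, -90), -1890) = Add(90, -1890) = -1800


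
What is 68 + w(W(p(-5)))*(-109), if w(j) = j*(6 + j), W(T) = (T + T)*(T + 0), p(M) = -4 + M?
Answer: -2966476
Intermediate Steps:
W(T) = 2*T² (W(T) = (2*T)*T = 2*T²)
68 + w(W(p(-5)))*(-109) = 68 + ((2*(-4 - 5)²)*(6 + 2*(-4 - 5)²))*(-109) = 68 + ((2*(-9)²)*(6 + 2*(-9)²))*(-109) = 68 + ((2*81)*(6 + 2*81))*(-109) = 68 + (162*(6 + 162))*(-109) = 68 + (162*168)*(-109) = 68 + 27216*(-109) = 68 - 2966544 = -2966476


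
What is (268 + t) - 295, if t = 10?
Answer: -17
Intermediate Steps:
(268 + t) - 295 = (268 + 10) - 295 = 278 - 295 = -17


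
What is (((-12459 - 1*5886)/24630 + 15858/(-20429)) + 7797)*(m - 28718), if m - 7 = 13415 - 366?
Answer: -2047765807328333/16772209 ≈ -1.2209e+8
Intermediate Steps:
m = 13056 (m = 7 + (13415 - 366) = 7 + 13049 = 13056)
(((-12459 - 1*5886)/24630 + 15858/(-20429)) + 7797)*(m - 28718) = (((-12459 - 1*5886)/24630 + 15858/(-20429)) + 7797)*(13056 - 28718) = (((-12459 - 5886)*(1/24630) + 15858*(-1/20429)) + 7797)*(-15662) = ((-18345*1/24630 - 15858/20429) + 7797)*(-15662) = ((-1223/1642 - 15858/20429) + 7797)*(-15662) = (-51023503/33544418 + 7797)*(-15662) = (261494803643/33544418)*(-15662) = -2047765807328333/16772209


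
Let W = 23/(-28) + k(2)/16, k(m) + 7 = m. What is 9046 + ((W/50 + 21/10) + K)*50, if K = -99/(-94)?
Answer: 48442095/5264 ≈ 9202.5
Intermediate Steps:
k(m) = -7 + m
K = 99/94 (K = -99*(-1/94) = 99/94 ≈ 1.0532)
W = -127/112 (W = 23/(-28) + (-7 + 2)/16 = 23*(-1/28) - 5*1/16 = -23/28 - 5/16 = -127/112 ≈ -1.1339)
9046 + ((W/50 + 21/10) + K)*50 = 9046 + ((-127/112/50 + 21/10) + 99/94)*50 = 9046 + ((-127/112*1/50 + 21*(1/10)) + 99/94)*50 = 9046 + ((-127/5600 + 21/10) + 99/94)*50 = 9046 + (11633/5600 + 99/94)*50 = 9046 + (823951/263200)*50 = 9046 + 823951/5264 = 48442095/5264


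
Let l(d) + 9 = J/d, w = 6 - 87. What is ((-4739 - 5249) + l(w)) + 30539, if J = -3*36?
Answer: 61630/3 ≈ 20543.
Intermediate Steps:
w = -81
J = -108
l(d) = -9 - 108/d
((-4739 - 5249) + l(w)) + 30539 = ((-4739 - 5249) + (-9 - 108/(-81))) + 30539 = (-9988 + (-9 - 108*(-1/81))) + 30539 = (-9988 + (-9 + 4/3)) + 30539 = (-9988 - 23/3) + 30539 = -29987/3 + 30539 = 61630/3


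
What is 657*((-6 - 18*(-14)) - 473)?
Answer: -149139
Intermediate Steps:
657*((-6 - 18*(-14)) - 473) = 657*((-6 + 252) - 473) = 657*(246 - 473) = 657*(-227) = -149139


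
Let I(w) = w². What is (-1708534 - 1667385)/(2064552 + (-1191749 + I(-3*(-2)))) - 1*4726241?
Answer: -4125250844118/872839 ≈ -4.7262e+6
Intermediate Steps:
(-1708534 - 1667385)/(2064552 + (-1191749 + I(-3*(-2)))) - 1*4726241 = (-1708534 - 1667385)/(2064552 + (-1191749 + (-3*(-2))²)) - 1*4726241 = -3375919/(2064552 + (-1191749 + 6²)) - 4726241 = -3375919/(2064552 + (-1191749 + 36)) - 4726241 = -3375919/(2064552 - 1191713) - 4726241 = -3375919/872839 - 4726241 = -4125250844118/872839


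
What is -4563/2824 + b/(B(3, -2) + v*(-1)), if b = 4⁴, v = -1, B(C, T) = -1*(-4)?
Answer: 700129/14120 ≈ 49.584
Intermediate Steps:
B(C, T) = 4
b = 256
-4563/2824 + b/(B(3, -2) + v*(-1)) = -4563/2824 + 256/(4 - 1*(-1)) = -4563*1/2824 + 256/(4 + 1) = -4563/2824 + 256/5 = 700129/14120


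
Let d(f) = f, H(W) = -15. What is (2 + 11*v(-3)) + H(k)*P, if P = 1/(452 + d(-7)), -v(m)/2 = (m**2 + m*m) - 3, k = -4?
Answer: -29195/89 ≈ -328.03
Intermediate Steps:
v(m) = 6 - 4*m**2 (v(m) = -2*((m**2 + m*m) - 3) = -2*((m**2 + m**2) - 3) = -2*(2*m**2 - 3) = -2*(-3 + 2*m**2) = 6 - 4*m**2)
P = 1/445 (P = 1/(452 - 7) = 1/445 ≈ 0.0022472)
(2 + 11*v(-3)) + H(k)*P = (2 + 11*(6 - 4*(-3)**2)) - 15*1/445 = (2 + 11*(6 - 4*9)) - 3/89 = (2 + 11*(6 - 36)) - 3/89 = (2 + 11*(-30)) - 3/89 = (2 - 330) - 3/89 = -328 - 3/89 = -29195/89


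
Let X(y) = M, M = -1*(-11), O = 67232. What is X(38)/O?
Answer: 1/6112 ≈ 0.00016361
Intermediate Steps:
M = 11
X(y) = 11
X(38)/O = 11/67232 = 11*(1/67232) = 1/6112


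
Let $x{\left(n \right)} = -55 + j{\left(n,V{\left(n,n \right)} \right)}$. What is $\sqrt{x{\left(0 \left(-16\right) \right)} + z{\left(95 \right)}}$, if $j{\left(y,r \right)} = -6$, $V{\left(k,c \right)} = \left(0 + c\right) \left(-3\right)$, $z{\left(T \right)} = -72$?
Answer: $i \sqrt{133} \approx 11.533 i$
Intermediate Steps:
$V{\left(k,c \right)} = - 3 c$ ($V{\left(k,c \right)} = c \left(-3\right) = - 3 c$)
$x{\left(n \right)} = -61$ ($x{\left(n \right)} = -55 - 6 = -61$)
$\sqrt{x{\left(0 \left(-16\right) \right)} + z{\left(95 \right)}} = \sqrt{-61 - 72} = \sqrt{-133} = i \sqrt{133}$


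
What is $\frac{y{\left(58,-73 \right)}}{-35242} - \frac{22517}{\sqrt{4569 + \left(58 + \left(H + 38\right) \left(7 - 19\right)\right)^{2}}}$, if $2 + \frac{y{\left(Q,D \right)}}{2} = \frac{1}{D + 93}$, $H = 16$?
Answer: $\frac{39}{352420} - \frac{22517 \sqrt{352669}}{352669} \approx -37.916$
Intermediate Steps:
$y{\left(Q,D \right)} = -4 + \frac{2}{93 + D}$ ($y{\left(Q,D \right)} = -4 + \frac{2}{D + 93} = -4 + \frac{2}{93 + D}$)
$\frac{y{\left(58,-73 \right)}}{-35242} - \frac{22517}{\sqrt{4569 + \left(58 + \left(H + 38\right) \left(7 - 19\right)\right)^{2}}} = \frac{2 \frac{1}{93 - 73} \left(-185 - -146\right)}{-35242} - \frac{22517}{\sqrt{4569 + \left(58 + \left(16 + 38\right) \left(7 - 19\right)\right)^{2}}} = \frac{2 \left(-185 + 146\right)}{20} \left(- \frac{1}{35242}\right) - \frac{22517}{\sqrt{4569 + \left(58 + 54 \left(-12\right)\right)^{2}}} = 2 \cdot \frac{1}{20} \left(-39\right) \left(- \frac{1}{35242}\right) - \frac{22517}{\sqrt{4569 + \left(58 - 648\right)^{2}}} = \left(- \frac{39}{10}\right) \left(- \frac{1}{35242}\right) - \frac{22517}{\sqrt{4569 + \left(-590\right)^{2}}} = \frac{39}{352420} - \frac{22517}{\sqrt{4569 + 348100}} = \frac{39}{352420} - \frac{22517}{\sqrt{352669}} = \frac{39}{352420} - 22517 \frac{\sqrt{352669}}{352669} = \frac{39}{352420} - \frac{22517 \sqrt{352669}}{352669}$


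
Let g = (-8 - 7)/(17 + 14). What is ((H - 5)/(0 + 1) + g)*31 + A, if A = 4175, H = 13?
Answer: 4408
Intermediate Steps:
g = -15/31 ≈ -0.48387
((H - 5)/(0 + 1) + g)*31 + A = ((13 - 5)/(0 + 1) - 15/31)*31 + 4175 = (8/1 - 15/31)*31 + 4175 = (8*1 - 15/31)*31 + 4175 = (8 - 15/31)*31 + 4175 = (233/31)*31 + 4175 = 233 + 4175 = 4408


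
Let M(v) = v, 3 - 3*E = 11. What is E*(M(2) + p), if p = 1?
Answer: -8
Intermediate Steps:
E = -8/3 (E = 1 - ⅓*11 = 1 - 11/3 = -8/3 ≈ -2.6667)
E*(M(2) + p) = -8*(2 + 1)/3 = -8/3*3 = -8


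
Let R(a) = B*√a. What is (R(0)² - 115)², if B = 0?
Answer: 13225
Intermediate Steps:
R(a) = 0 (R(a) = 0*√a = 0)
(R(0)² - 115)² = (0² - 115)² = (0 - 115)² = (-115)² = 13225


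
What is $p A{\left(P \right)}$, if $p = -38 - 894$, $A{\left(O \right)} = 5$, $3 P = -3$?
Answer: $-4660$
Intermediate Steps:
$P = -1$ ($P = \frac{1}{3} \left(-3\right) = -1$)
$p = -932$
$p A{\left(P \right)} = \left(-932\right) 5 = -4660$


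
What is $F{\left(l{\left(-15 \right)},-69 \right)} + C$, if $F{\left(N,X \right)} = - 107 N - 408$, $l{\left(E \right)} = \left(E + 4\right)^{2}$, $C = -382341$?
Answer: $-395696$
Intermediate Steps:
$l{\left(E \right)} = \left(4 + E\right)^{2}$
$F{\left(N,X \right)} = -408 - 107 N$
$F{\left(l{\left(-15 \right)},-69 \right)} + C = \left(-408 - 107 \left(4 - 15\right)^{2}\right) - 382341 = \left(-408 - 107 \left(-11\right)^{2}\right) - 382341 = \left(-408 - 12947\right) - 382341 = -13355 - 382341 = -395696$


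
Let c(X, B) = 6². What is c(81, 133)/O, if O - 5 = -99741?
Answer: -9/24934 ≈ -0.00036095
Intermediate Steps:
O = -99736 (O = 5 - 99741 = -99736)
c(X, B) = 36
c(81, 133)/O = 36/(-99736) = 36*(-1/99736) = -9/24934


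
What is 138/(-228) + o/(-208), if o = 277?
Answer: -7655/3952 ≈ -1.9370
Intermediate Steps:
138/(-228) + o/(-208) = 138/(-228) + 277/(-208) = 138*(-1/228) + 277*(-1/208) = -23/38 - 277/208 = -7655/3952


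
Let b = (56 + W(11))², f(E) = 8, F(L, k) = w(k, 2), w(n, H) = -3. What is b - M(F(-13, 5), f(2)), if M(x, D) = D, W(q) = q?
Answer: 4481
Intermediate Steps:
F(L, k) = -3
b = 4489 (b = (56 + 11)² = 67² = 4489)
b - M(F(-13, 5), f(2)) = 4489 - 1*8 = 4489 - 8 = 4481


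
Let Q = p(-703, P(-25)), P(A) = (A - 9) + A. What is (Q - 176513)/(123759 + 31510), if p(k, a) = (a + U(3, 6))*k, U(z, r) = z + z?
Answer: -139254/155269 ≈ -0.89686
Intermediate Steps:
P(A) = -9 + 2*A (P(A) = (-9 + A) + A = -9 + 2*A)
U(z, r) = 2*z
p(k, a) = k*(6 + a) (p(k, a) = (a + 2*3)*k = (a + 6)*k = (6 + a)*k = k*(6 + a))
Q = 37259 (Q = -703*(6 + (-9 + 2*(-25))) = -703*(6 + (-9 - 50)) = -703*(6 - 59) = -703*(-53) = 37259)
(Q - 176513)/(123759 + 31510) = (37259 - 176513)/(123759 + 31510) = -139254/155269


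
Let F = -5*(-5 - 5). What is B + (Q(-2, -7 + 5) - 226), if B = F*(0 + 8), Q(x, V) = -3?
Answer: 171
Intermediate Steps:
F = 50 (F = -5*(-10) = 50)
B = 400 (B = 50*(0 + 8) = 50*8 = 400)
B + (Q(-2, -7 + 5) - 226) = 400 + (-3 - 226) = 400 - 229 = 171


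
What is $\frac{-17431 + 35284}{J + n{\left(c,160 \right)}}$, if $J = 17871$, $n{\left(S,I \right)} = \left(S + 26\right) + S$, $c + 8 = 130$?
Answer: $\frac{5951}{6047} \approx 0.98412$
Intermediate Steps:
$c = 122$ ($c = -8 + 130 = 122$)
$n{\left(S,I \right)} = 26 + 2 S$ ($n{\left(S,I \right)} = \left(26 + S\right) + S = 26 + 2 S$)
$\frac{-17431 + 35284}{J + n{\left(c,160 \right)}} = \frac{-17431 + 35284}{17871 + \left(26 + 2 \cdot 122\right)} = \frac{17853}{17871 + \left(26 + 244\right)} = \frac{17853}{17871 + 270} = \frac{17853}{18141} = 17853 \cdot \frac{1}{18141} = \frac{5951}{6047}$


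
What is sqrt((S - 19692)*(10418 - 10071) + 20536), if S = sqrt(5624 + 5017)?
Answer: sqrt(-6812588 + 347*sqrt(10641)) ≈ 2603.2*I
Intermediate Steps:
S = sqrt(10641) ≈ 103.16
sqrt((S - 19692)*(10418 - 10071) + 20536) = sqrt((sqrt(10641) - 19692)*(10418 - 10071) + 20536) = sqrt((-19692 + sqrt(10641))*347 + 20536) = sqrt((-6833124 + 347*sqrt(10641)) + 20536) = sqrt(-6812588 + 347*sqrt(10641))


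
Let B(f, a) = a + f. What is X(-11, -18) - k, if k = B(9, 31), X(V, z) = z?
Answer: -58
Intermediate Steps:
k = 40 (k = 31 + 9 = 40)
X(-11, -18) - k = -18 - 1*40 = -18 - 40 = -58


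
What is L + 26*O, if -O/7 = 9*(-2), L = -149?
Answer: 3127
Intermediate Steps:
O = 126 (O = -63*(-2) = -7*(-18) = 126)
L + 26*O = -149 + 26*126 = -149 + 3276 = 3127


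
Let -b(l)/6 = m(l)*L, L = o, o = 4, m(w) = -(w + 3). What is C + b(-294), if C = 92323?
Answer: 85339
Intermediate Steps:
m(w) = -3 - w (m(w) = -(3 + w) = -3 - w)
L = 4
b(l) = 72 + 24*l (b(l) = -6*(-3 - l)*4 = -6*(-12 - 4*l) = 72 + 24*l)
C + b(-294) = 92323 + (72 + 24*(-294)) = 92323 + (72 - 7056) = 92323 - 6984 = 85339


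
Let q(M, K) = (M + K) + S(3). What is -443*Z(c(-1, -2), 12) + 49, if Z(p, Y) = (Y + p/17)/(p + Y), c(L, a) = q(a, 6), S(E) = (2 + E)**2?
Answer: -69066/697 ≈ -99.090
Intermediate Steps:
q(M, K) = 25 + K + M (q(M, K) = (M + K) + (2 + 3)**2 = (K + M) + 5**2 = (K + M) + 25 = 25 + K + M)
c(L, a) = 31 + a (c(L, a) = 25 + 6 + a = 31 + a)
Z(p, Y) = (Y + p/17)/(Y + p) (Z(p, Y) = (Y + p*(1/17))/(Y + p) = (Y + p/17)/(Y + p))
-443*Z(c(-1, -2), 12) + 49 = -443*(12 + (31 - 2)/17)/(12 + (31 - 2)) + 49 = -443*(12 + (1/17)*29)/(12 + 29) + 49 = -443*(12 + 29/17)/41 + 49 = -443*233/(41*17) + 49 = -443*233/697 + 49 = -103219/697 + 49 = -69066/697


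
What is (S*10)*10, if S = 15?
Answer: 1500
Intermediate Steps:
(S*10)*10 = (15*10)*10 = 150*10 = 1500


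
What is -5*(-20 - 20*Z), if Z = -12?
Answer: -1100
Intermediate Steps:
-5*(-20 - 20*Z) = -5*(-20 - 20*(-12)) = -5*(-20 + 240) = -5*220 = -1100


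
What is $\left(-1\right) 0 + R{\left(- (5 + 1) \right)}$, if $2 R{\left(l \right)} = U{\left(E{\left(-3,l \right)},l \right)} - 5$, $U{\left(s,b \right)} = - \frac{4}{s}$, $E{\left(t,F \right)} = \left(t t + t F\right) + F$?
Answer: $- \frac{109}{42} \approx -2.5952$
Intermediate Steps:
$E{\left(t,F \right)} = F + t^{2} + F t$ ($E{\left(t,F \right)} = \left(t^{2} + F t\right) + F = F + t^{2} + F t$)
$R{\left(l \right)} = - \frac{5}{2} - \frac{2}{9 - 2 l}$ ($R{\left(l \right)} = \frac{- \frac{4}{l + \left(-3\right)^{2} + l \left(-3\right)} - 5}{2} = \frac{- \frac{4}{l + 9 - 3 l} - 5}{2} = \frac{- \frac{4}{9 - 2 l} - 5}{2} = \frac{-5 - \frac{4}{9 - 2 l}}{2} = - \frac{5}{2} - \frac{2}{9 - 2 l}$)
$\left(-1\right) 0 + R{\left(- (5 + 1) \right)} = \left(-1\right) 0 + \frac{-49 + 10 \left(- (5 + 1)\right)}{2 \left(9 - 2 \left(- (5 + 1)\right)\right)} = 0 + \frac{-49 + 10 \left(\left(-1\right) 6\right)}{2 \left(9 - 2 \left(\left(-1\right) 6\right)\right)} = 0 + \frac{-49 + 10 \left(-6\right)}{2 \left(9 - -12\right)} = 0 + \frac{-49 - 60}{2 \left(9 + 12\right)} = 0 + \frac{1}{2} \cdot \frac{1}{21} \left(-109\right) = 0 - \frac{109}{42} = - \frac{109}{42}$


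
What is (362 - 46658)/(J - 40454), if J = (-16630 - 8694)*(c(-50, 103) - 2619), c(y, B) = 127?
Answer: -7716/10511159 ≈ -0.00073408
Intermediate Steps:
J = 63107408 (J = (-16630 - 8694)*(127 - 2619) = -25324*(-2492) = 63107408)
(362 - 46658)/(J - 40454) = (362 - 46658)/(63107408 - 40454) = -46296/63066954 = -46296*1/63066954 = -7716/10511159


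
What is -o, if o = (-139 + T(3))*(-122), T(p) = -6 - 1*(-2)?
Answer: -17446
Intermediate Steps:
T(p) = -4 (T(p) = -6 + 2 = -4)
o = 17446 (o = (-139 - 4)*(-122) = -143*(-122) = 17446)
-o = -1*17446 = -17446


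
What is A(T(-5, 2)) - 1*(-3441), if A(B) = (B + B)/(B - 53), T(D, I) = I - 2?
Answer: 3441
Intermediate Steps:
T(D, I) = -2 + I
A(B) = 2*B/(-53 + B) (A(B) = (2*B)/(-53 + B) = 2*B/(-53 + B))
A(T(-5, 2)) - 1*(-3441) = 2*(-2 + 2)/(-53 + (-2 + 2)) - 1*(-3441) = 2*0/(-53 + 0) + 3441 = 2*0/(-53) + 3441 = 2*0*(-1/53) + 3441 = 0 + 3441 = 3441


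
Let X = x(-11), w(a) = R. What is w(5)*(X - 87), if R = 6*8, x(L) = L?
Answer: -4704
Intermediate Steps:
R = 48
w(a) = 48
X = -11
w(5)*(X - 87) = 48*(-11 - 87) = 48*(-98) = -4704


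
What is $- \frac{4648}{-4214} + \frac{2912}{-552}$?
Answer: $- \frac{86656}{20769} \approx -4.1724$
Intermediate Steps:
$- \frac{4648}{-4214} + \frac{2912}{-552} = \left(-4648\right) \left(- \frac{1}{4214}\right) + 2912 \left(- \frac{1}{552}\right) = \frac{332}{301} - \frac{364}{69} = - \frac{86656}{20769}$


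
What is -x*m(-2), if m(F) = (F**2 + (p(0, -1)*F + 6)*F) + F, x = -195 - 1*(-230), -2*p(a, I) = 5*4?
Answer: 1750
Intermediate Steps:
p(a, I) = -10 (p(a, I) = -5*4/2 = -1/2*20 = -10)
x = 35 (x = -195 + 230 = 35)
m(F) = F + F**2 + F*(6 - 10*F) (m(F) = (F**2 + (-10*F + 6)*F) + F = (F**2 + (6 - 10*F)*F) + F = (F**2 + F*(6 - 10*F)) + F = F + F**2 + F*(6 - 10*F))
-x*m(-2) = -35*(-2*(7 - 9*(-2))) = -35*(-2*(7 + 18)) = -35*(-2*25) = -35*(-50) = -1*(-1750) = 1750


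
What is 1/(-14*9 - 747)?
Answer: -1/873 ≈ -0.0011455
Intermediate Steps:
1/(-14*9 - 747) = 1/(-126 - 747) = 1/(-873) = -1/873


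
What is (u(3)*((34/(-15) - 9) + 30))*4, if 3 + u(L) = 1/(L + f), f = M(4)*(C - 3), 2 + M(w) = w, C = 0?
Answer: -2248/9 ≈ -249.78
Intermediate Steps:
M(w) = -2 + w
f = -6 (f = (-2 + 4)*(0 - 3) = 2*(-3) = -6)
u(L) = -3 + 1/(-6 + L) (u(L) = -3 + 1/(L - 6) = -3 + 1/(-6 + L))
(u(3)*((34/(-15) - 9) + 30))*4 = (((19 - 3*3)/(-6 + 3))*((34/(-15) - 9) + 30))*4 = (((19 - 9)/(-3))*((34*(-1/15) - 9) + 30))*4 = ((-⅓*10)*((-34/15 - 9) + 30))*4 = -10*(-169/15 + 30)/3*4 = -10/3*281/15*4 = -562/9*4 = -2248/9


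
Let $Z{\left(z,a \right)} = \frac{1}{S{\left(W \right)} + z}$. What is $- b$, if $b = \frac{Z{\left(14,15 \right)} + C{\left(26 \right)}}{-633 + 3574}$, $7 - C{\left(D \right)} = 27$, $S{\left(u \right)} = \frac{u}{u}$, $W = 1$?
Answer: $\frac{299}{44115} \approx 0.0067777$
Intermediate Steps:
$S{\left(u \right)} = 1$
$C{\left(D \right)} = -20$ ($C{\left(D \right)} = 7 - 27 = -20$)
$Z{\left(z,a \right)} = \frac{1}{1 + z}$
$b = - \frac{299}{44115}$ ($b = \frac{\frac{1}{1 + 14} - 20}{-633 + 3574} = \frac{\frac{1}{15} - 20}{2941} = \left(\frac{1}{15} - 20\right) \frac{1}{2941} = \left(- \frac{299}{15}\right) \frac{1}{2941} = - \frac{299}{44115} \approx -0.0067777$)
$- b = \left(-1\right) \left(- \frac{299}{44115}\right) = \frac{299}{44115}$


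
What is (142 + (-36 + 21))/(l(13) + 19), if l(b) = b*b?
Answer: 127/188 ≈ 0.67553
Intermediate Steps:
l(b) = b²
(142 + (-36 + 21))/(l(13) + 19) = (142 + (-36 + 21))/(13² + 19) = (142 - 15)/(169 + 19) = 127/188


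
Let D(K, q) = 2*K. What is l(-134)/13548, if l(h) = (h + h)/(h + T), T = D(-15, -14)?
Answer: 67/555468 ≈ 0.00012062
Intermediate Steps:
T = -30 (T = 2*(-15) = -30)
l(h) = 2*h/(-30 + h) (l(h) = (h + h)/(h - 30) = (2*h)/(-30 + h) = 2*h/(-30 + h))
l(-134)/13548 = (2*(-134)/(-30 - 134))/13548 = (2*(-134)/(-164))*(1/13548) = (2*(-134)*(-1/164))*(1/13548) = (67/41)*(1/13548) = 67/555468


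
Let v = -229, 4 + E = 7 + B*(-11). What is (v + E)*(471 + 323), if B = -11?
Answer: -83370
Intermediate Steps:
E = 124 (E = -4 + (7 - 11*(-11)) = -4 + (7 + 121) = -4 + 128 = 124)
(v + E)*(471 + 323) = (-229 + 124)*(471 + 323) = -105*794 = -83370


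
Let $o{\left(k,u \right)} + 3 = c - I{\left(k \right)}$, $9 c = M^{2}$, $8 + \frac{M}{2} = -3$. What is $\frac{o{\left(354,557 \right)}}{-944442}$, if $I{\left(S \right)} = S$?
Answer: $\frac{2729}{8499978} \approx 0.00032106$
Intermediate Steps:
$M = -22$ ($M = -16 + 2 \left(-3\right) = -16 - 6 = -22$)
$c = \frac{484}{9}$ ($c = \frac{\left(-22\right)^{2}}{9} = \frac{1}{9} \cdot 484 = \frac{484}{9} \approx 53.778$)
$o{\left(k,u \right)} = \frac{457}{9} - k$ ($o{\left(k,u \right)} = -3 - \left(- \frac{484}{9} + k\right) = \frac{457}{9} - k$)
$\frac{o{\left(354,557 \right)}}{-944442} = \frac{\frac{457}{9} - 354}{-944442} = \left(\frac{457}{9} - 354\right) \left(- \frac{1}{944442}\right) = \left(- \frac{2729}{9}\right) \left(- \frac{1}{944442}\right) = \frac{2729}{8499978}$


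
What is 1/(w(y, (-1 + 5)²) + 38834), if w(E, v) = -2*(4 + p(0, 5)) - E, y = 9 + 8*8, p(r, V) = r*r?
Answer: 1/38753 ≈ 2.5804e-5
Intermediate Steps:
p(r, V) = r²
y = 73 (y = 9 + 64 = 73)
w(E, v) = -8 - E (w(E, v) = -2*(4 + 0²) - E = -2*(4 + 0) - E = -2*4 - E = -8 - E)
1/(w(y, (-1 + 5)²) + 38834) = 1/((-8 - 1*73) + 38834) = 1/((-8 - 73) + 38834) = 1/(-81 + 38834) = 1/38753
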